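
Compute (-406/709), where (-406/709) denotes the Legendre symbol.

-1

Pull out -1: (-406/709) = (-1/709)·(406/709). Since 709 ≡ 1 (mod 4), (-1/709) = +1. Now have (406/709).
Factor out 2: 406 = 2·203. Since 709 ≡ 5 (mod 8), (2/709) = -1. Now have -(203/709).
709 ≡ 1 (mod 4), so quadratic reciprocity gives (203/709) = (709/203). Reduce: 709 ≡ 100 (mod 203). Now have -(100/203).
Factor out 2: 100 = 2^2·25. Since 203 ≡ 3 (mod 8), (2/203) = -1, and (2/203)^2 = +1. Now have -(25/203).
25 ≡ 1 (mod 4), so quadratic reciprocity gives (25/203) = (203/25). Reduce: 203 ≡ 3 (mod 25). Now have -(3/25).
25 ≡ 1 (mod 4), so quadratic reciprocity gives (3/25) = (25/3). Reduce: 25 ≡ 1 (mod 3). Now have -(1/3).
(1/3) = 1. Collecting the sign factors: -1.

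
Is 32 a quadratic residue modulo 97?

(32|97)
  = (1|97)    [97 ≡ 1 mod 8 ⇒ (2|97)^5 = +1]
  = 1    [(1|97) = 1]
The Legendre symbol is 1, so x^2 ≡ 32 (mod 97) has solution.

yes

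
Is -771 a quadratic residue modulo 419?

(-771/419)
  = -(771/419)    [419 ≡ 3 mod 4 ⇒ (-1/419) = -1]
  = -(352/419)    [771 ≡ 352 mod 419]
  = (11/419)    [419 ≡ 3 mod 8 ⇒ (2/419)^5 = -1]
  = -(419/11)    [QR: both ≡ 3 mod 4, sign flips]
  = -(1/11)    [419 ≡ 1 mod 11]
  = -1    [(1/11) = 1]
The Legendre symbol is -1, so x^2 ≡ -771 (mod 419) has no solution.

no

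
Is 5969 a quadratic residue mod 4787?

no

Reduce the numerator: 5969 ≡ 1182 (mod 4787), so (5969/4787) = (1182/4787).
Factor out 2: 1182 = 2·591. Since 4787 ≡ 3 (mod 8), (2/4787) = -1. Now have -(591/4787).
Both 591 ≡ 3 and 4787 ≡ 3 (mod 4), so reciprocity gives (591/4787) = -(4787/591). Reduce: 4787 ≡ 59 (mod 591). Now have (59/591).
Both 59 ≡ 3 and 591 ≡ 3 (mod 4), so reciprocity gives (59/591) = -(591/59). Reduce: 591 ≡ 1 (mod 59). Now have -(1/59).
(1/59) = 1. Collecting the sign factors: -1.
The Legendre symbol is -1, so x^2 ≡ 5969 (mod 4787) has no solution.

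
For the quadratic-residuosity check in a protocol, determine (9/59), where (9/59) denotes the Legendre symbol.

1

9 ≡ 1 (mod 4), so quadratic reciprocity gives (9/59) = (59/9). Reduce: 59 ≡ 5 (mod 9). Now have (5/9).
5 ≡ 1 (mod 4), so quadratic reciprocity gives (5/9) = (9/5). Reduce: 9 ≡ 4 (mod 5). Now have (4/5).
Factor out 2: 4 = 2^2. Since 5 ≡ 5 (mod 8), (2/5) = -1, and (2/5)^2 = +1. Now have (1/5).
(1/5) = 1. Collecting the sign factors: 1.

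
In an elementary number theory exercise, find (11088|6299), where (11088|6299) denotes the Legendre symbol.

1

(11088|6299)
  = (4789|6299)    [11088 ≡ 4789 mod 6299]
  = (6299|4789)    [QR: 4789 ≡ 1 mod 4, sign kept]
  = (1510|4789)    [6299 ≡ 1510 mod 4789]
  = -(755|4789)    [4789 ≡ 5 mod 8 ⇒ (2|4789) = -1]
  = -(4789|755)    [QR: 4789 ≡ 1 mod 4, sign kept]
  = -(259|755)    [4789 ≡ 259 mod 755]
  = (755|259)    [QR: both ≡ 3 mod 4, sign flips]
  = (237|259)    [755 ≡ 237 mod 259]
  = (259|237)    [QR: 237 ≡ 1 mod 4, sign kept]
  = (22|237)    [259 ≡ 22 mod 237]
  = -(11|237)    [237 ≡ 5 mod 8 ⇒ (2|237) = -1]
  = -(237|11)    [QR: 237 ≡ 1 mod 4, sign kept]
  = -(6|11)    [237 ≡ 6 mod 11]
  = (3|11)    [11 ≡ 3 mod 8 ⇒ (2|11) = -1]
  = -(11|3)    [QR: both ≡ 3 mod 4, sign flips]
  = -(2|3)    [11 ≡ 2 mod 3]
  = (1|3)    [3 ≡ 3 mod 8 ⇒ (2|3) = -1]
  = 1    [(1|3) = 1]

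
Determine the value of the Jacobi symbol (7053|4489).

1

Reduce the numerator: 7053 ≡ 2564 (mod 4489), so (7053|4489) = (2564|4489).
Factor out 2: 2564 = 2^2·641. Since 4489 ≡ 1 (mod 8), (2|4489) = +1, and (2|4489)^2 = +1. Now have (641|4489).
641 ≡ 1 (mod 4), so quadratic reciprocity gives (641|4489) = (4489|641). Reduce: 4489 ≡ 2 (mod 641). Now have (2|641).
Factor out 2: 2 = 2. Since 641 ≡ 1 (mod 8), (2|641) = +1. Now have (1|641).
(1|641) = 1. Collecting the sign factors: 1.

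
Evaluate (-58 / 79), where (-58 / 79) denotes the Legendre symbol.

1

(-58 / 79)
  = (21 / 79)    [-58 ≡ 21 mod 79]
  = (79 / 21)    [QR: 21 ≡ 1 mod 4, sign kept]
  = (16 / 21)    [79 ≡ 16 mod 21]
  = (1 / 21)    [21 ≡ 5 mod 8 ⇒ (2 / 21)^4 = +1]
  = 1    [(1 / 21) = 1]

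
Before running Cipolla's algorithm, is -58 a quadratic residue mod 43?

Pull out -1: (-58/43) = (-1/43)·(58/43). Since 43 ≡ 3 (mod 4), (-1/43) = -1. Now have -(58/43).
Reduce the numerator: 58 ≡ 15 (mod 43), so (58/43) = (15/43).
Both 15 ≡ 3 and 43 ≡ 3 (mod 4), so reciprocity gives (15/43) = -(43/15). Reduce: 43 ≡ 13 (mod 15). Now have (13/15).
13 ≡ 1 (mod 4), so quadratic reciprocity gives (13/15) = (15/13). Reduce: 15 ≡ 2 (mod 13). Now have (2/13).
Factor out 2: 2 = 2. Since 13 ≡ 5 (mod 8), (2/13) = -1. Now have -(1/13).
(1/13) = 1. Collecting the sign factors: -1.
(-58/43) = -1, and 43 is prime, so -58 is not a quadratic residue mod 43.

no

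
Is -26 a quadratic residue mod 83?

Reduce the numerator: -26 ≡ 57 (mod 83), so (-26|83) = (57|83).
57 ≡ 1 (mod 4), so quadratic reciprocity gives (57|83) = (83|57). Reduce: 83 ≡ 26 (mod 57). Now have (26|57).
Factor out 2: 26 = 2·13. Since 57 ≡ 1 (mod 8), (2|57) = +1. Now have (13|57).
13 ≡ 1 (mod 4), so quadratic reciprocity gives (13|57) = (57|13). Reduce: 57 ≡ 5 (mod 13). Now have (5|13).
5 ≡ 1 (mod 4), so quadratic reciprocity gives (5|13) = (13|5). Reduce: 13 ≡ 3 (mod 5). Now have (3|5).
5 ≡ 1 (mod 4), so quadratic reciprocity gives (3|5) = (5|3). Reduce: 5 ≡ 2 (mod 3). Now have (2|3).
Factor out 2: 2 = 2. Since 3 ≡ 3 (mod 8), (2|3) = -1. Now have -(1|3).
(1|3) = 1. Collecting the sign factors: -1.
(-26|83) = -1, and 83 is prime, so -26 is not a quadratic residue mod 83.

no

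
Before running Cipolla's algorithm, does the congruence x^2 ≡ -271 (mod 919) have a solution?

yes

Pull out -1: (-271/919) = (-1/919)·(271/919). Since 919 ≡ 3 (mod 4), (-1/919) = -1. Now have -(271/919).
Both 271 ≡ 3 and 919 ≡ 3 (mod 4), so reciprocity gives (271/919) = -(919/271). Reduce: 919 ≡ 106 (mod 271). Now have (106/271).
Factor out 2: 106 = 2·53. Since 271 ≡ 7 (mod 8), (2/271) = +1. Now have (53/271).
53 ≡ 1 (mod 4), so quadratic reciprocity gives (53/271) = (271/53). Reduce: 271 ≡ 6 (mod 53). Now have (6/53).
Factor out 2: 6 = 2·3. Since 53 ≡ 5 (mod 8), (2/53) = -1. Now have -(3/53).
53 ≡ 1 (mod 4), so quadratic reciprocity gives (3/53) = (53/3). Reduce: 53 ≡ 2 (mod 3). Now have -(2/3).
Factor out 2: 2 = 2. Since 3 ≡ 3 (mod 8), (2/3) = -1. Now have (1/3).
(1/3) = 1. Collecting the sign factors: 1.
The Legendre symbol is 1, so x^2 ≡ -271 (mod 919) has solution.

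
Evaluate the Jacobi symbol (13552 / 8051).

-1

Reduce the numerator: 13552 ≡ 5501 (mod 8051), so (13552 / 8051) = (5501 / 8051).
5501 ≡ 1 (mod 4), so quadratic reciprocity gives (5501 / 8051) = (8051 / 5501). Reduce: 8051 ≡ 2550 (mod 5501). Now have (2550 / 5501).
Factor out 2: 2550 = 2·1275. Since 5501 ≡ 5 (mod 8), (2 / 5501) = -1. Now have -(1275 / 5501).
5501 ≡ 1 (mod 4), so quadratic reciprocity gives (1275 / 5501) = (5501 / 1275). Reduce: 5501 ≡ 401 (mod 1275). Now have -(401 / 1275).
401 ≡ 1 (mod 4), so quadratic reciprocity gives (401 / 1275) = (1275 / 401). Reduce: 1275 ≡ 72 (mod 401). Now have -(72 / 401).
Factor out 2: 72 = 2^3·9. Since 401 ≡ 1 (mod 8), (2 / 401) = +1, and (2 / 401)^3 = +1. Now have -(9 / 401).
9 ≡ 1 (mod 4), so quadratic reciprocity gives (9 / 401) = (401 / 9). Reduce: 401 ≡ 5 (mod 9). Now have -(5 / 9).
5 ≡ 1 (mod 4), so quadratic reciprocity gives (5 / 9) = (9 / 5). Reduce: 9 ≡ 4 (mod 5). Now have -(4 / 5).
Factor out 2: 4 = 2^2. Since 5 ≡ 5 (mod 8), (2 / 5) = -1, and (2 / 5)^2 = +1. Now have -(1 / 5).
(1 / 5) = 1. Collecting the sign factors: -1.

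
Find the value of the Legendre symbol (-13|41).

(-13|41)
  = (28|41)    [-13 ≡ 28 mod 41]
  = (7|41)    [41 ≡ 1 mod 8 ⇒ (2|41)^2 = +1]
  = (41|7)    [QR: 41 ≡ 1 mod 4, sign kept]
  = (6|7)    [41 ≡ 6 mod 7]
  = (3|7)    [7 ≡ 7 mod 8 ⇒ (2|7) = +1]
  = -(7|3)    [QR: both ≡ 3 mod 4, sign flips]
  = -(1|3)    [7 ≡ 1 mod 3]
  = -1    [(1|3) = 1]

-1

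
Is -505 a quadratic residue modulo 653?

Pull out -1: (-505|653) = (-1|653)·(505|653). Since 653 ≡ 1 (mod 4), (-1|653) = +1. Now have (505|653).
505 ≡ 1 (mod 4), so quadratic reciprocity gives (505|653) = (653|505). Reduce: 653 ≡ 148 (mod 505). Now have (148|505).
Factor out 2: 148 = 2^2·37. Since 505 ≡ 1 (mod 8), (2|505) = +1, and (2|505)^2 = +1. Now have (37|505).
37 ≡ 1 (mod 4), so quadratic reciprocity gives (37|505) = (505|37). Reduce: 505 ≡ 24 (mod 37). Now have (24|37).
Factor out 2: 24 = 2^3·3. Since 37 ≡ 5 (mod 8), (2|37) = -1, and (2|37)^3 = -1. Now have -(3|37).
37 ≡ 1 (mod 4), so quadratic reciprocity gives (3|37) = (37|3). Reduce: 37 ≡ 1 (mod 3). Now have -(1|3).
(1|3) = 1. Collecting the sign factors: -1.
(-505|653) = -1, and 653 is prime, so -505 is not a quadratic residue mod 653.

no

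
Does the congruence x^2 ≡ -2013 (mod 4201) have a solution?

yes

Reduce the numerator: -2013 ≡ 2188 (mod 4201), so (-2013/4201) = (2188/4201).
Factor out 2: 2188 = 2^2·547. Since 4201 ≡ 1 (mod 8), (2/4201) = +1, and (2/4201)^2 = +1. Now have (547/4201).
4201 ≡ 1 (mod 4), so quadratic reciprocity gives (547/4201) = (4201/547). Reduce: 4201 ≡ 372 (mod 547). Now have (372/547).
Factor out 2: 372 = 2^2·93. Since 547 ≡ 3 (mod 8), (2/547) = -1, and (2/547)^2 = +1. Now have (93/547).
93 ≡ 1 (mod 4), so quadratic reciprocity gives (93/547) = (547/93). Reduce: 547 ≡ 82 (mod 93). Now have (82/93).
Factor out 2: 82 = 2·41. Since 93 ≡ 5 (mod 8), (2/93) = -1. Now have -(41/93).
41 ≡ 1 (mod 4), so quadratic reciprocity gives (41/93) = (93/41). Reduce: 93 ≡ 11 (mod 41). Now have -(11/41).
41 ≡ 1 (mod 4), so quadratic reciprocity gives (11/41) = (41/11). Reduce: 41 ≡ 8 (mod 11). Now have -(8/11).
Factor out 2: 8 = 2^3. Since 11 ≡ 3 (mod 8), (2/11) = -1, and (2/11)^3 = -1. Now have (1/11).
(1/11) = 1. Collecting the sign factors: 1.
The Legendre symbol is 1, so x^2 ≡ -2013 (mod 4201) has solution.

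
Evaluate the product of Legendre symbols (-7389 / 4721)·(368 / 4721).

By multiplicativity, (-7389·368 / 4721) = (-7389 / 4721)·(368 / 4721).
First factor (-7389 / 4721):
Pull out -1: (-7389 / 4721) = (-1 / 4721)·(7389 / 4721). Since 4721 ≡ 1 (mod 4), (-1 / 4721) = +1. Now have (7389 / 4721).
Reduce the numerator: 7389 ≡ 2668 (mod 4721), so (7389 / 4721) = (2668 / 4721).
Factor out 2: 2668 = 2^2·667. Since 4721 ≡ 1 (mod 8), (2 / 4721) = +1, and (2 / 4721)^2 = +1. Now have (667 / 4721).
4721 ≡ 1 (mod 4), so quadratic reciprocity gives (667 / 4721) = (4721 / 667). Reduce: 4721 ≡ 52 (mod 667). Now have (52 / 667).
Factor out 2: 52 = 2^2·13. Since 667 ≡ 3 (mod 8), (2 / 667) = -1, and (2 / 667)^2 = +1. Now have (13 / 667).
13 ≡ 1 (mod 4), so quadratic reciprocity gives (13 / 667) = (667 / 13). Reduce: 667 ≡ 4 (mod 13). Now have (4 / 13).
Factor out 2: 4 = 2^2. Since 13 ≡ 5 (mod 8), (2 / 13) = -1, and (2 / 13)^2 = +1. Now have (1 / 13).
(1 / 13) = 1. Collecting the sign factors: 1.
Second factor (368 / 4721):
Factor out 2: 368 = 2^4·23. Since 4721 ≡ 1 (mod 8), (2 / 4721) = +1, and (2 / 4721)^4 = +1. Now have (23 / 4721).
4721 ≡ 1 (mod 4), so quadratic reciprocity gives (23 / 4721) = (4721 / 23). Reduce: 4721 ≡ 6 (mod 23). Now have (6 / 23).
Factor out 2: 6 = 2·3. Since 23 ≡ 7 (mod 8), (2 / 23) = +1. Now have (3 / 23).
Both 3 ≡ 3 and 23 ≡ 3 (mod 4), so reciprocity gives (3 / 23) = -(23 / 3). Reduce: 23 ≡ 2 (mod 3). Now have -(2 / 3).
Factor out 2: 2 = 2. Since 3 ≡ 3 (mod 8), (2 / 3) = -1. Now have (1 / 3).
(1 / 3) = 1. Collecting the sign factors: 1.
Product: (1)·(1) = 1.

1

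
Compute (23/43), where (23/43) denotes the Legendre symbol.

1

(23/43)
  = -(43/23)    [QR: both ≡ 3 mod 4, sign flips]
  = -(20/23)    [43 ≡ 20 mod 23]
  = -(5/23)    [23 ≡ 7 mod 8 ⇒ (2/23)^2 = +1]
  = -(23/5)    [QR: 5 ≡ 1 mod 4, sign kept]
  = -(3/5)    [23 ≡ 3 mod 5]
  = -(5/3)    [QR: 5 ≡ 1 mod 4, sign kept]
  = -(2/3)    [5 ≡ 2 mod 3]
  = (1/3)    [3 ≡ 3 mod 8 ⇒ (2/3) = -1]
  = 1    [(1/3) = 1]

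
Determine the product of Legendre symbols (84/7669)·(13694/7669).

-1

By multiplicativity, (84·13694/7669) = (84/7669)·(13694/7669).
First factor (84/7669):
Factor out 2: 84 = 2^2·21. Since 7669 ≡ 5 (mod 8), (2/7669) = -1, and (2/7669)^2 = +1. Now have (21/7669).
21 ≡ 1 (mod 4), so quadratic reciprocity gives (21/7669) = (7669/21). Reduce: 7669 ≡ 4 (mod 21). Now have (4/21).
Factor out 2: 4 = 2^2. Since 21 ≡ 5 (mod 8), (2/21) = -1, and (2/21)^2 = +1. Now have (1/21).
(1/21) = 1. Collecting the sign factors: 1.
Second factor (13694/7669):
Reduce the numerator: 13694 ≡ 6025 (mod 7669), so (13694/7669) = (6025/7669).
6025 ≡ 1 (mod 4), so quadratic reciprocity gives (6025/7669) = (7669/6025). Reduce: 7669 ≡ 1644 (mod 6025). Now have (1644/6025).
Factor out 2: 1644 = 2^2·411. Since 6025 ≡ 1 (mod 8), (2/6025) = +1, and (2/6025)^2 = +1. Now have (411/6025).
6025 ≡ 1 (mod 4), so quadratic reciprocity gives (411/6025) = (6025/411). Reduce: 6025 ≡ 271 (mod 411). Now have (271/411).
Both 271 ≡ 3 and 411 ≡ 3 (mod 4), so reciprocity gives (271/411) = -(411/271). Reduce: 411 ≡ 140 (mod 271). Now have -(140/271).
Factor out 2: 140 = 2^2·35. Since 271 ≡ 7 (mod 8), (2/271) = +1, and (2/271)^2 = +1. Now have -(35/271).
Both 35 ≡ 3 and 271 ≡ 3 (mod 4), so reciprocity gives (35/271) = -(271/35). Reduce: 271 ≡ 26 (mod 35). Now have (26/35).
Factor out 2: 26 = 2·13. Since 35 ≡ 3 (mod 8), (2/35) = -1. Now have -(13/35).
13 ≡ 1 (mod 4), so quadratic reciprocity gives (13/35) = (35/13). Reduce: 35 ≡ 9 (mod 13). Now have -(9/13).
9 ≡ 1 (mod 4), so quadratic reciprocity gives (9/13) = (13/9). Reduce: 13 ≡ 4 (mod 9). Now have -(4/9).
Factor out 2: 4 = 2^2. Since 9 ≡ 1 (mod 8), (2/9) = +1, and (2/9)^2 = +1. Now have -(1/9).
(1/9) = 1. Collecting the sign factors: -1.
Product: (1)·(-1) = -1.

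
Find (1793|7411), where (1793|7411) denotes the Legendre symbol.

1793 ≡ 1 (mod 4), so quadratic reciprocity gives (1793|7411) = (7411|1793). Reduce: 7411 ≡ 239 (mod 1793). Now have (239|1793).
1793 ≡ 1 (mod 4), so quadratic reciprocity gives (239|1793) = (1793|239). Reduce: 1793 ≡ 120 (mod 239). Now have (120|239).
Factor out 2: 120 = 2^3·15. Since 239 ≡ 7 (mod 8), (2|239) = +1, and (2|239)^3 = +1. Now have (15|239).
Both 15 ≡ 3 and 239 ≡ 3 (mod 4), so reciprocity gives (15|239) = -(239|15). Reduce: 239 ≡ 14 (mod 15). Now have -(14|15).
Factor out 2: 14 = 2·7. Since 15 ≡ 7 (mod 8), (2|15) = +1. Now have -(7|15).
Both 7 ≡ 3 and 15 ≡ 3 (mod 4), so reciprocity gives (7|15) = -(15|7). Reduce: 15 ≡ 1 (mod 7). Now have (1|7).
(1|7) = 1. Collecting the sign factors: 1.

1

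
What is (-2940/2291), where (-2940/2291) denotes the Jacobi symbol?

-1

(-2940/2291)
  = (1642/2291)    [-2940 ≡ 1642 mod 2291]
  = -(821/2291)    [2291 ≡ 3 mod 8 ⇒ (2/2291) = -1]
  = -(2291/821)    [QR: 821 ≡ 1 mod 4, sign kept]
  = -(649/821)    [2291 ≡ 649 mod 821]
  = -(821/649)    [QR: 649 ≡ 1 mod 4, sign kept]
  = -(172/649)    [821 ≡ 172 mod 649]
  = -(43/649)    [649 ≡ 1 mod 8 ⇒ (2/649)^2 = +1]
  = -(649/43)    [QR: 649 ≡ 1 mod 4, sign kept]
  = -(4/43)    [649 ≡ 4 mod 43]
  = -(1/43)    [43 ≡ 3 mod 8 ⇒ (2/43)^2 = +1]
  = -1    [(1/43) = 1]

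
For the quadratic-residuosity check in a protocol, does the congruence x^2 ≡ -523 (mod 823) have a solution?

no

Reduce the numerator: -523 ≡ 300 (mod 823), so (-523|823) = (300|823).
Factor out 2: 300 = 2^2·75. Since 823 ≡ 7 (mod 8), (2|823) = +1, and (2|823)^2 = +1. Now have (75|823).
Both 75 ≡ 3 and 823 ≡ 3 (mod 4), so reciprocity gives (75|823) = -(823|75). Reduce: 823 ≡ 73 (mod 75). Now have -(73|75).
73 ≡ 1 (mod 4), so quadratic reciprocity gives (73|75) = (75|73). Reduce: 75 ≡ 2 (mod 73). Now have -(2|73).
Factor out 2: 2 = 2. Since 73 ≡ 1 (mod 8), (2|73) = +1. Now have -(1|73).
(1|73) = 1. Collecting the sign factors: -1.
The Legendre symbol is -1, so x^2 ≡ -523 (mod 823) has no solution.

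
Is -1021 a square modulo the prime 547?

(-1021/547)
  = -(1021/547)    [547 ≡ 3 mod 4 ⇒ (-1/547) = -1]
  = -(474/547)    [1021 ≡ 474 mod 547]
  = (237/547)    [547 ≡ 3 mod 8 ⇒ (2/547) = -1]
  = (547/237)    [QR: 237 ≡ 1 mod 4, sign kept]
  = (73/237)    [547 ≡ 73 mod 237]
  = (237/73)    [QR: 73 ≡ 1 mod 4, sign kept]
  = (18/73)    [237 ≡ 18 mod 73]
  = (9/73)    [73 ≡ 1 mod 8 ⇒ (2/73) = +1]
  = (73/9)    [QR: 9 ≡ 1 mod 4, sign kept]
  = (1/9)    [73 ≡ 1 mod 9]
  = 1    [(1/9) = 1]
The Legendre symbol is 1, so x^2 ≡ -1021 (mod 547) has solution.

yes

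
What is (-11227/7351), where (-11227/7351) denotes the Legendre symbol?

Reduce the numerator: -11227 ≡ 3475 (mod 7351), so (-11227/7351) = (3475/7351).
Both 3475 ≡ 3 and 7351 ≡ 3 (mod 4), so reciprocity gives (3475/7351) = -(7351/3475). Reduce: 7351 ≡ 401 (mod 3475). Now have -(401/3475).
401 ≡ 1 (mod 4), so quadratic reciprocity gives (401/3475) = (3475/401). Reduce: 3475 ≡ 267 (mod 401). Now have -(267/401).
401 ≡ 1 (mod 4), so quadratic reciprocity gives (267/401) = (401/267). Reduce: 401 ≡ 134 (mod 267). Now have -(134/267).
Factor out 2: 134 = 2·67. Since 267 ≡ 3 (mod 8), (2/267) = -1. Now have (67/267).
Both 67 ≡ 3 and 267 ≡ 3 (mod 4), so reciprocity gives (67/267) = -(267/67). Reduce: 267 ≡ 66 (mod 67). Now have -(66/67).
Factor out 2: 66 = 2·33. Since 67 ≡ 3 (mod 8), (2/67) = -1. Now have (33/67).
33 ≡ 1 (mod 4), so quadratic reciprocity gives (33/67) = (67/33). Reduce: 67 ≡ 1 (mod 33). Now have (1/33).
(1/33) = 1. Collecting the sign factors: 1.

1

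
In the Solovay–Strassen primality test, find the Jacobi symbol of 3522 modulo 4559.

(3522/4559)
  = (1761/4559)    [4559 ≡ 7 mod 8 ⇒ (2/4559) = +1]
  = (4559/1761)    [QR: 1761 ≡ 1 mod 4, sign kept]
  = (1037/1761)    [4559 ≡ 1037 mod 1761]
  = (1761/1037)    [QR: 1037 ≡ 1 mod 4, sign kept]
  = (724/1037)    [1761 ≡ 724 mod 1037]
  = (181/1037)    [1037 ≡ 5 mod 8 ⇒ (2/1037)^2 = +1]
  = (1037/181)    [QR: 181 ≡ 1 mod 4, sign kept]
  = (132/181)    [1037 ≡ 132 mod 181]
  = (33/181)    [181 ≡ 5 mod 8 ⇒ (2/181)^2 = +1]
  = (181/33)    [QR: 33 ≡ 1 mod 4, sign kept]
  = (16/33)    [181 ≡ 16 mod 33]
  = (1/33)    [33 ≡ 1 mod 8 ⇒ (2/33)^4 = +1]
  = 1    [(1/33) = 1]

1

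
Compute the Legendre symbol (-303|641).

Pull out -1: (-303|641) = (-1|641)·(303|641). Since 641 ≡ 1 (mod 4), (-1|641) = +1. Now have (303|641).
641 ≡ 1 (mod 4), so quadratic reciprocity gives (303|641) = (641|303). Reduce: 641 ≡ 35 (mod 303). Now have (35|303).
Both 35 ≡ 3 and 303 ≡ 3 (mod 4), so reciprocity gives (35|303) = -(303|35). Reduce: 303 ≡ 23 (mod 35). Now have -(23|35).
Both 23 ≡ 3 and 35 ≡ 3 (mod 4), so reciprocity gives (23|35) = -(35|23). Reduce: 35 ≡ 12 (mod 23). Now have (12|23).
Factor out 2: 12 = 2^2·3. Since 23 ≡ 7 (mod 8), (2|23) = +1, and (2|23)^2 = +1. Now have (3|23).
Both 3 ≡ 3 and 23 ≡ 3 (mod 4), so reciprocity gives (3|23) = -(23|3). Reduce: 23 ≡ 2 (mod 3). Now have -(2|3).
Factor out 2: 2 = 2. Since 3 ≡ 3 (mod 8), (2|3) = -1. Now have (1|3).
(1|3) = 1. Collecting the sign factors: 1.

1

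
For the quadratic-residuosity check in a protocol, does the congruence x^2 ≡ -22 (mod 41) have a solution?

no

Pull out -1: (-22/41) = (-1/41)·(22/41). Since 41 ≡ 1 (mod 4), (-1/41) = +1. Now have (22/41).
Factor out 2: 22 = 2·11. Since 41 ≡ 1 (mod 8), (2/41) = +1. Now have (11/41).
41 ≡ 1 (mod 4), so quadratic reciprocity gives (11/41) = (41/11). Reduce: 41 ≡ 8 (mod 11). Now have (8/11).
Factor out 2: 8 = 2^3. Since 11 ≡ 3 (mod 8), (2/11) = -1, and (2/11)^3 = -1. Now have -(1/11).
(1/11) = 1. Collecting the sign factors: -1.
(-22/41) = -1, and 41 is prime, so -22 is not a quadratic residue mod 41.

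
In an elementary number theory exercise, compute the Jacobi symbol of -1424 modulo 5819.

-1

(-1424|5819)
  = (4395|5819)    [-1424 ≡ 4395 mod 5819]
  = -(5819|4395)    [QR: both ≡ 3 mod 4, sign flips]
  = -(1424|4395)    [5819 ≡ 1424 mod 4395]
  = -(89|4395)    [4395 ≡ 3 mod 8 ⇒ (2|4395)^4 = +1]
  = -(4395|89)    [QR: 89 ≡ 1 mod 4, sign kept]
  = -(34|89)    [4395 ≡ 34 mod 89]
  = -(17|89)    [89 ≡ 1 mod 8 ⇒ (2|89) = +1]
  = -(89|17)    [QR: 17 ≡ 1 mod 4, sign kept]
  = -(4|17)    [89 ≡ 4 mod 17]
  = -(1|17)    [17 ≡ 1 mod 8 ⇒ (2|17)^2 = +1]
  = -1    [(1|17) = 1]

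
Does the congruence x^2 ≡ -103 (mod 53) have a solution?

(-103/53)
  = (103/53)    [53 ≡ 1 mod 4 ⇒ (-1/53) = +1]
  = (50/53)    [103 ≡ 50 mod 53]
  = -(25/53)    [53 ≡ 5 mod 8 ⇒ (2/53) = -1]
  = -(53/25)    [QR: 25 ≡ 1 mod 4, sign kept]
  = -(3/25)    [53 ≡ 3 mod 25]
  = -(25/3)    [QR: 25 ≡ 1 mod 4, sign kept]
  = -(1/3)    [25 ≡ 1 mod 3]
  = -1    [(1/3) = 1]
(-103/53) = -1, and 53 is prime, so -103 is not a quadratic residue mod 53.

no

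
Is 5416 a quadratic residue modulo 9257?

Factor out 2: 5416 = 2^3·677. Since 9257 ≡ 1 (mod 8), (2|9257) = +1, and (2|9257)^3 = +1. Now have (677|9257).
677 ≡ 1 (mod 4), so quadratic reciprocity gives (677|9257) = (9257|677). Reduce: 9257 ≡ 456 (mod 677). Now have (456|677).
Factor out 2: 456 = 2^3·57. Since 677 ≡ 5 (mod 8), (2|677) = -1, and (2|677)^3 = -1. Now have -(57|677).
57 ≡ 1 (mod 4), so quadratic reciprocity gives (57|677) = (677|57). Reduce: 677 ≡ 50 (mod 57). Now have -(50|57).
Factor out 2: 50 = 2·25. Since 57 ≡ 1 (mod 8), (2|57) = +1. Now have -(25|57).
25 ≡ 1 (mod 4), so quadratic reciprocity gives (25|57) = (57|25). Reduce: 57 ≡ 7 (mod 25). Now have -(7|25).
25 ≡ 1 (mod 4), so quadratic reciprocity gives (7|25) = (25|7). Reduce: 25 ≡ 4 (mod 7). Now have -(4|7).
Factor out 2: 4 = 2^2. Since 7 ≡ 7 (mod 8), (2|7) = +1, and (2|7)^2 = +1. Now have -(1|7).
(1|7) = 1. Collecting the sign factors: -1.
(5416|9257) = -1, and 9257 is prime, so 5416 is not a quadratic residue mod 9257.

no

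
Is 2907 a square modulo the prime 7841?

7841 ≡ 1 (mod 4), so quadratic reciprocity gives (2907|7841) = (7841|2907). Reduce: 7841 ≡ 2027 (mod 2907). Now have (2027|2907).
Both 2027 ≡ 3 and 2907 ≡ 3 (mod 4), so reciprocity gives (2027|2907) = -(2907|2027). Reduce: 2907 ≡ 880 (mod 2027). Now have -(880|2027).
Factor out 2: 880 = 2^4·55. Since 2027 ≡ 3 (mod 8), (2|2027) = -1, and (2|2027)^4 = +1. Now have -(55|2027).
Both 55 ≡ 3 and 2027 ≡ 3 (mod 4), so reciprocity gives (55|2027) = -(2027|55). Reduce: 2027 ≡ 47 (mod 55). Now have (47|55).
Both 47 ≡ 3 and 55 ≡ 3 (mod 4), so reciprocity gives (47|55) = -(55|47). Reduce: 55 ≡ 8 (mod 47). Now have -(8|47).
Factor out 2: 8 = 2^3. Since 47 ≡ 7 (mod 8), (2|47) = +1, and (2|47)^3 = +1. Now have -(1|47).
(1|47) = 1. Collecting the sign factors: -1.
(2907|7841) = -1, and 7841 is prime, so 2907 is not a quadratic residue mod 7841.

no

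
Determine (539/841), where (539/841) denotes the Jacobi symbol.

1

(539/841)
  = (841/539)    [QR: 841 ≡ 1 mod 4, sign kept]
  = (302/539)    [841 ≡ 302 mod 539]
  = -(151/539)    [539 ≡ 3 mod 8 ⇒ (2/539) = -1]
  = (539/151)    [QR: both ≡ 3 mod 4, sign flips]
  = (86/151)    [539 ≡ 86 mod 151]
  = (43/151)    [151 ≡ 7 mod 8 ⇒ (2/151) = +1]
  = -(151/43)    [QR: both ≡ 3 mod 4, sign flips]
  = -(22/43)    [151 ≡ 22 mod 43]
  = (11/43)    [43 ≡ 3 mod 8 ⇒ (2/43) = -1]
  = -(43/11)    [QR: both ≡ 3 mod 4, sign flips]
  = -(10/11)    [43 ≡ 10 mod 11]
  = (5/11)    [11 ≡ 3 mod 8 ⇒ (2/11) = -1]
  = (11/5)    [QR: 5 ≡ 1 mod 4, sign kept]
  = (1/5)    [11 ≡ 1 mod 5]
  = 1    [(1/5) = 1]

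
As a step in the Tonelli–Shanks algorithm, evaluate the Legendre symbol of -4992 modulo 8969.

-1

Reduce the numerator: -4992 ≡ 3977 (mod 8969), so (-4992|8969) = (3977|8969).
3977 ≡ 1 (mod 4), so quadratic reciprocity gives (3977|8969) = (8969|3977). Reduce: 8969 ≡ 1015 (mod 3977). Now have (1015|3977).
3977 ≡ 1 (mod 4), so quadratic reciprocity gives (1015|3977) = (3977|1015). Reduce: 3977 ≡ 932 (mod 1015). Now have (932|1015).
Factor out 2: 932 = 2^2·233. Since 1015 ≡ 7 (mod 8), (2|1015) = +1, and (2|1015)^2 = +1. Now have (233|1015).
233 ≡ 1 (mod 4), so quadratic reciprocity gives (233|1015) = (1015|233). Reduce: 1015 ≡ 83 (mod 233). Now have (83|233).
233 ≡ 1 (mod 4), so quadratic reciprocity gives (83|233) = (233|83). Reduce: 233 ≡ 67 (mod 83). Now have (67|83).
Both 67 ≡ 3 and 83 ≡ 3 (mod 4), so reciprocity gives (67|83) = -(83|67). Reduce: 83 ≡ 16 (mod 67). Now have -(16|67).
Factor out 2: 16 = 2^4. Since 67 ≡ 3 (mod 8), (2|67) = -1, and (2|67)^4 = +1. Now have -(1|67).
(1|67) = 1. Collecting the sign factors: -1.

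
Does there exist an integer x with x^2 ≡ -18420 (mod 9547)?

no

(-18420|9547)
  = (674|9547)    [-18420 ≡ 674 mod 9547]
  = -(337|9547)    [9547 ≡ 3 mod 8 ⇒ (2|9547) = -1]
  = -(9547|337)    [QR: 337 ≡ 1 mod 4, sign kept]
  = -(111|337)    [9547 ≡ 111 mod 337]
  = -(337|111)    [QR: 337 ≡ 1 mod 4, sign kept]
  = -(4|111)    [337 ≡ 4 mod 111]
  = -(1|111)    [111 ≡ 7 mod 8 ⇒ (2|111)^2 = +1]
  = -1    [(1|111) = 1]
(-18420|9547) = -1, and 9547 is prime, so -18420 is not a quadratic residue mod 9547.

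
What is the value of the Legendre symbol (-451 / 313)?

-1

(-451 / 313)
  = (175 / 313)    [-451 ≡ 175 mod 313]
  = (313 / 175)    [QR: 313 ≡ 1 mod 4, sign kept]
  = (138 / 175)    [313 ≡ 138 mod 175]
  = (69 / 175)    [175 ≡ 7 mod 8 ⇒ (2 / 175) = +1]
  = (175 / 69)    [QR: 69 ≡ 1 mod 4, sign kept]
  = (37 / 69)    [175 ≡ 37 mod 69]
  = (69 / 37)    [QR: 37 ≡ 1 mod 4, sign kept]
  = (32 / 37)    [69 ≡ 32 mod 37]
  = -(1 / 37)    [37 ≡ 5 mod 8 ⇒ (2 / 37)^5 = -1]
  = -1    [(1 / 37) = 1]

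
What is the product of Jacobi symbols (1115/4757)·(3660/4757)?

-1

By multiplicativity, (1115·3660/4757) = (1115/4757)·(3660/4757).
First factor (1115/4757):
(1115/4757)
  = (4757/1115)    [QR: 4757 ≡ 1 mod 4, sign kept]
  = (297/1115)    [4757 ≡ 297 mod 1115]
  = (1115/297)    [QR: 297 ≡ 1 mod 4, sign kept]
  = (224/297)    [1115 ≡ 224 mod 297]
  = (7/297)    [297 ≡ 1 mod 8 ⇒ (2/297)^5 = +1]
  = (297/7)    [QR: 297 ≡ 1 mod 4, sign kept]
  = (3/7)    [297 ≡ 3 mod 7]
  = -(7/3)    [QR: both ≡ 3 mod 4, sign flips]
  = -(1/3)    [7 ≡ 1 mod 3]
  = -1    [(1/3) = 1]
Second factor (3660/4757):
(3660/4757)
  = (915/4757)    [4757 ≡ 5 mod 8 ⇒ (2/4757)^2 = +1]
  = (4757/915)    [QR: 4757 ≡ 1 mod 4, sign kept]
  = (182/915)    [4757 ≡ 182 mod 915]
  = -(91/915)    [915 ≡ 3 mod 8 ⇒ (2/915) = -1]
  = (915/91)    [QR: both ≡ 3 mod 4, sign flips]
  = (5/91)    [915 ≡ 5 mod 91]
  = (91/5)    [QR: 5 ≡ 1 mod 4, sign kept]
  = (1/5)    [91 ≡ 1 mod 5]
  = 1    [(1/5) = 1]
Product: (-1)·(1) = -1.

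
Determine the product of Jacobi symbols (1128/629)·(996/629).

-1

By multiplicativity, (1128·996/629) = (1128/629)·(996/629).
First factor (1128/629):
Reduce the numerator: 1128 ≡ 499 (mod 629), so (1128/629) = (499/629).
629 ≡ 1 (mod 4), so quadratic reciprocity gives (499/629) = (629/499). Reduce: 629 ≡ 130 (mod 499). Now have (130/499).
Factor out 2: 130 = 2·65. Since 499 ≡ 3 (mod 8), (2/499) = -1. Now have -(65/499).
65 ≡ 1 (mod 4), so quadratic reciprocity gives (65/499) = (499/65). Reduce: 499 ≡ 44 (mod 65). Now have -(44/65).
Factor out 2: 44 = 2^2·11. Since 65 ≡ 1 (mod 8), (2/65) = +1, and (2/65)^2 = +1. Now have -(11/65).
65 ≡ 1 (mod 4), so quadratic reciprocity gives (11/65) = (65/11). Reduce: 65 ≡ 10 (mod 11). Now have -(10/11).
Factor out 2: 10 = 2·5. Since 11 ≡ 3 (mod 8), (2/11) = -1. Now have (5/11).
5 ≡ 1 (mod 4), so quadratic reciprocity gives (5/11) = (11/5). Reduce: 11 ≡ 1 (mod 5). Now have (1/5).
(1/5) = 1. Collecting the sign factors: 1.
Second factor (996/629):
Reduce the numerator: 996 ≡ 367 (mod 629), so (996/629) = (367/629).
629 ≡ 1 (mod 4), so quadratic reciprocity gives (367/629) = (629/367). Reduce: 629 ≡ 262 (mod 367). Now have (262/367).
Factor out 2: 262 = 2·131. Since 367 ≡ 7 (mod 8), (2/367) = +1. Now have (131/367).
Both 131 ≡ 3 and 367 ≡ 3 (mod 4), so reciprocity gives (131/367) = -(367/131). Reduce: 367 ≡ 105 (mod 131). Now have -(105/131).
105 ≡ 1 (mod 4), so quadratic reciprocity gives (105/131) = (131/105). Reduce: 131 ≡ 26 (mod 105). Now have -(26/105).
Factor out 2: 26 = 2·13. Since 105 ≡ 1 (mod 8), (2/105) = +1. Now have -(13/105).
13 ≡ 1 (mod 4), so quadratic reciprocity gives (13/105) = (105/13). Reduce: 105 ≡ 1 (mod 13). Now have -(1/13).
(1/13) = 1. Collecting the sign factors: -1.
Product: (1)·(-1) = -1.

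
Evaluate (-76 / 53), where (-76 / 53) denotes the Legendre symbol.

Pull out -1: (-76 / 53) = (-1 / 53)·(76 / 53). Since 53 ≡ 1 (mod 4), (-1 / 53) = +1. Now have (76 / 53).
Reduce the numerator: 76 ≡ 23 (mod 53), so (76 / 53) = (23 / 53).
53 ≡ 1 (mod 4), so quadratic reciprocity gives (23 / 53) = (53 / 23). Reduce: 53 ≡ 7 (mod 23). Now have (7 / 23).
Both 7 ≡ 3 and 23 ≡ 3 (mod 4), so reciprocity gives (7 / 23) = -(23 / 7). Reduce: 23 ≡ 2 (mod 7). Now have -(2 / 7).
Factor out 2: 2 = 2. Since 7 ≡ 7 (mod 8), (2 / 7) = +1. Now have -(1 / 7).
(1 / 7) = 1. Collecting the sign factors: -1.

-1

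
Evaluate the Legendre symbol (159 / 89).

-1

Reduce the numerator: 159 ≡ 70 (mod 89), so (159 / 89) = (70 / 89).
Factor out 2: 70 = 2·35. Since 89 ≡ 1 (mod 8), (2 / 89) = +1. Now have (35 / 89).
89 ≡ 1 (mod 4), so quadratic reciprocity gives (35 / 89) = (89 / 35). Reduce: 89 ≡ 19 (mod 35). Now have (19 / 35).
Both 19 ≡ 3 and 35 ≡ 3 (mod 4), so reciprocity gives (19 / 35) = -(35 / 19). Reduce: 35 ≡ 16 (mod 19). Now have -(16 / 19).
Factor out 2: 16 = 2^4. Since 19 ≡ 3 (mod 8), (2 / 19) = -1, and (2 / 19)^4 = +1. Now have -(1 / 19).
(1 / 19) = 1. Collecting the sign factors: -1.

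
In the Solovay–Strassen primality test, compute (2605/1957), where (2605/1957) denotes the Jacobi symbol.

(2605/1957)
  = (648/1957)    [2605 ≡ 648 mod 1957]
  = -(81/1957)    [1957 ≡ 5 mod 8 ⇒ (2/1957)^3 = -1]
  = -(1957/81)    [QR: 81 ≡ 1 mod 4, sign kept]
  = -(13/81)    [1957 ≡ 13 mod 81]
  = -(81/13)    [QR: 13 ≡ 1 mod 4, sign kept]
  = -(3/13)    [81 ≡ 3 mod 13]
  = -(13/3)    [QR: 13 ≡ 1 mod 4, sign kept]
  = -(1/3)    [13 ≡ 1 mod 3]
  = -1    [(1/3) = 1]

-1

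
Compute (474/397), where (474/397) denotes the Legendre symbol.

Reduce the numerator: 474 ≡ 77 (mod 397), so (474/397) = (77/397).
77 ≡ 1 (mod 4), so quadratic reciprocity gives (77/397) = (397/77). Reduce: 397 ≡ 12 (mod 77). Now have (12/77).
Factor out 2: 12 = 2^2·3. Since 77 ≡ 5 (mod 8), (2/77) = -1, and (2/77)^2 = +1. Now have (3/77).
77 ≡ 1 (mod 4), so quadratic reciprocity gives (3/77) = (77/3). Reduce: 77 ≡ 2 (mod 3). Now have (2/3).
Factor out 2: 2 = 2. Since 3 ≡ 3 (mod 8), (2/3) = -1. Now have -(1/3).
(1/3) = 1. Collecting the sign factors: -1.

-1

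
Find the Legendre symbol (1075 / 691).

1

(1075 / 691)
  = (384 / 691)    [1075 ≡ 384 mod 691]
  = -(3 / 691)    [691 ≡ 3 mod 8 ⇒ (2 / 691)^7 = -1]
  = (691 / 3)    [QR: both ≡ 3 mod 4, sign flips]
  = (1 / 3)    [691 ≡ 1 mod 3]
  = 1    [(1 / 3) = 1]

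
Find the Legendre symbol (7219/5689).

-1

(7219/5689)
  = (1530/5689)    [7219 ≡ 1530 mod 5689]
  = (765/5689)    [5689 ≡ 1 mod 8 ⇒ (2/5689) = +1]
  = (5689/765)    [QR: 765 ≡ 1 mod 4, sign kept]
  = (334/765)    [5689 ≡ 334 mod 765]
  = -(167/765)    [765 ≡ 5 mod 8 ⇒ (2/765) = -1]
  = -(765/167)    [QR: 765 ≡ 1 mod 4, sign kept]
  = -(97/167)    [765 ≡ 97 mod 167]
  = -(167/97)    [QR: 97 ≡ 1 mod 4, sign kept]
  = -(70/97)    [167 ≡ 70 mod 97]
  = -(35/97)    [97 ≡ 1 mod 8 ⇒ (2/97) = +1]
  = -(97/35)    [QR: 97 ≡ 1 mod 4, sign kept]
  = -(27/35)    [97 ≡ 27 mod 35]
  = (35/27)    [QR: both ≡ 3 mod 4, sign flips]
  = (8/27)    [35 ≡ 8 mod 27]
  = -(1/27)    [27 ≡ 3 mod 8 ⇒ (2/27)^3 = -1]
  = -1    [(1/27) = 1]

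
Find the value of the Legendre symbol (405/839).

1

405 ≡ 1 (mod 4), so quadratic reciprocity gives (405/839) = (839/405). Reduce: 839 ≡ 29 (mod 405). Now have (29/405).
29 ≡ 1 (mod 4), so quadratic reciprocity gives (29/405) = (405/29). Reduce: 405 ≡ 28 (mod 29). Now have (28/29).
Factor out 2: 28 = 2^2·7. Since 29 ≡ 5 (mod 8), (2/29) = -1, and (2/29)^2 = +1. Now have (7/29).
29 ≡ 1 (mod 4), so quadratic reciprocity gives (7/29) = (29/7). Reduce: 29 ≡ 1 (mod 7). Now have (1/7).
(1/7) = 1. Collecting the sign factors: 1.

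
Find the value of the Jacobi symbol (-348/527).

-1

(-348/527)
  = (179/527)    [-348 ≡ 179 mod 527]
  = -(527/179)    [QR: both ≡ 3 mod 4, sign flips]
  = -(169/179)    [527 ≡ 169 mod 179]
  = -(179/169)    [QR: 169 ≡ 1 mod 4, sign kept]
  = -(10/169)    [179 ≡ 10 mod 169]
  = -(5/169)    [169 ≡ 1 mod 8 ⇒ (2/169) = +1]
  = -(169/5)    [QR: 5 ≡ 1 mod 4, sign kept]
  = -(4/5)    [169 ≡ 4 mod 5]
  = -(1/5)    [5 ≡ 5 mod 8 ⇒ (2/5)^2 = +1]
  = -1    [(1/5) = 1]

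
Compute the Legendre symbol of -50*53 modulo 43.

By multiplicativity, (-50·53 / 43) = (-50 / 43)·(53 / 43).
First factor (-50 / 43):
Reduce the numerator: -50 ≡ 36 (mod 43), so (-50 / 43) = (36 / 43).
Factor out 2: 36 = 2^2·9. Since 43 ≡ 3 (mod 8), (2 / 43) = -1, and (2 / 43)^2 = +1. Now have (9 / 43).
9 ≡ 1 (mod 4), so quadratic reciprocity gives (9 / 43) = (43 / 9). Reduce: 43 ≡ 7 (mod 9). Now have (7 / 9).
9 ≡ 1 (mod 4), so quadratic reciprocity gives (7 / 9) = (9 / 7). Reduce: 9 ≡ 2 (mod 7). Now have (2 / 7).
Factor out 2: 2 = 2. Since 7 ≡ 7 (mod 8), (2 / 7) = +1. Now have (1 / 7).
(1 / 7) = 1. Collecting the sign factors: 1.
Second factor (53 / 43):
Reduce the numerator: 53 ≡ 10 (mod 43), so (53 / 43) = (10 / 43).
Factor out 2: 10 = 2·5. Since 43 ≡ 3 (mod 8), (2 / 43) = -1. Now have -(5 / 43).
5 ≡ 1 (mod 4), so quadratic reciprocity gives (5 / 43) = (43 / 5). Reduce: 43 ≡ 3 (mod 5). Now have -(3 / 5).
5 ≡ 1 (mod 4), so quadratic reciprocity gives (3 / 5) = (5 / 3). Reduce: 5 ≡ 2 (mod 3). Now have -(2 / 3).
Factor out 2: 2 = 2. Since 3 ≡ 3 (mod 8), (2 / 3) = -1. Now have (1 / 3).
(1 / 3) = 1. Collecting the sign factors: 1.
Product: (1)·(1) = 1.

1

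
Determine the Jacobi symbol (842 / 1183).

(842 / 1183)
  = (421 / 1183)    [1183 ≡ 7 mod 8 ⇒ (2 / 1183) = +1]
  = (1183 / 421)    [QR: 421 ≡ 1 mod 4, sign kept]
  = (341 / 421)    [1183 ≡ 341 mod 421]
  = (421 / 341)    [QR: 341 ≡ 1 mod 4, sign kept]
  = (80 / 341)    [421 ≡ 80 mod 341]
  = (5 / 341)    [341 ≡ 5 mod 8 ⇒ (2 / 341)^4 = +1]
  = (341 / 5)    [QR: 5 ≡ 1 mod 4, sign kept]
  = (1 / 5)    [341 ≡ 1 mod 5]
  = 1    [(1 / 5) = 1]

1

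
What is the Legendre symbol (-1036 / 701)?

Pull out -1: (-1036 / 701) = (-1 / 701)·(1036 / 701). Since 701 ≡ 1 (mod 4), (-1 / 701) = +1. Now have (1036 / 701).
Reduce the numerator: 1036 ≡ 335 (mod 701), so (1036 / 701) = (335 / 701).
701 ≡ 1 (mod 4), so quadratic reciprocity gives (335 / 701) = (701 / 335). Reduce: 701 ≡ 31 (mod 335). Now have (31 / 335).
Both 31 ≡ 3 and 335 ≡ 3 (mod 4), so reciprocity gives (31 / 335) = -(335 / 31). Reduce: 335 ≡ 25 (mod 31). Now have -(25 / 31).
25 ≡ 1 (mod 4), so quadratic reciprocity gives (25 / 31) = (31 / 25). Reduce: 31 ≡ 6 (mod 25). Now have -(6 / 25).
Factor out 2: 6 = 2·3. Since 25 ≡ 1 (mod 8), (2 / 25) = +1. Now have -(3 / 25).
25 ≡ 1 (mod 4), so quadratic reciprocity gives (3 / 25) = (25 / 3). Reduce: 25 ≡ 1 (mod 3). Now have -(1 / 3).
(1 / 3) = 1. Collecting the sign factors: -1.

-1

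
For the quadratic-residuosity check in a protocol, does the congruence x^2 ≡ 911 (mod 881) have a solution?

Reduce the numerator: 911 ≡ 30 (mod 881), so (911/881) = (30/881).
Factor out 2: 30 = 2·15. Since 881 ≡ 1 (mod 8), (2/881) = +1. Now have (15/881).
881 ≡ 1 (mod 4), so quadratic reciprocity gives (15/881) = (881/15). Reduce: 881 ≡ 11 (mod 15). Now have (11/15).
Both 11 ≡ 3 and 15 ≡ 3 (mod 4), so reciprocity gives (11/15) = -(15/11). Reduce: 15 ≡ 4 (mod 11). Now have -(4/11).
Factor out 2: 4 = 2^2. Since 11 ≡ 3 (mod 8), (2/11) = -1, and (2/11)^2 = +1. Now have -(1/11).
(1/11) = 1. Collecting the sign factors: -1.
The Legendre symbol is -1, so x^2 ≡ 911 (mod 881) has no solution.

no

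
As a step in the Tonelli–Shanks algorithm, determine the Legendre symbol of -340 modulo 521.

(-340 / 521)
  = (340 / 521)    [521 ≡ 1 mod 4 ⇒ (-1 / 521) = +1]
  = (85 / 521)    [521 ≡ 1 mod 8 ⇒ (2 / 521)^2 = +1]
  = (521 / 85)    [QR: 85 ≡ 1 mod 4, sign kept]
  = (11 / 85)    [521 ≡ 11 mod 85]
  = (85 / 11)    [QR: 85 ≡ 1 mod 4, sign kept]
  = (8 / 11)    [85 ≡ 8 mod 11]
  = -(1 / 11)    [11 ≡ 3 mod 8 ⇒ (2 / 11)^3 = -1]
  = -1    [(1 / 11) = 1]

-1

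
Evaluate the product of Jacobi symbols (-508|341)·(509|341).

By multiplicativity, (-508·509|341) = (-508|341)·(509|341).
First factor (-508|341):
Reduce the numerator: -508 ≡ 174 (mod 341), so (-508|341) = (174|341).
Factor out 2: 174 = 2·87. Since 341 ≡ 5 (mod 8), (2|341) = -1. Now have -(87|341).
341 ≡ 1 (mod 4), so quadratic reciprocity gives (87|341) = (341|87). Reduce: 341 ≡ 80 (mod 87). Now have -(80|87).
Factor out 2: 80 = 2^4·5. Since 87 ≡ 7 (mod 8), (2|87) = +1, and (2|87)^4 = +1. Now have -(5|87).
5 ≡ 1 (mod 4), so quadratic reciprocity gives (5|87) = (87|5). Reduce: 87 ≡ 2 (mod 5). Now have -(2|5).
Factor out 2: 2 = 2. Since 5 ≡ 5 (mod 8), (2|5) = -1. Now have (1|5).
(1|5) = 1. Collecting the sign factors: 1.
Second factor (509|341):
Reduce the numerator: 509 ≡ 168 (mod 341), so (509|341) = (168|341).
Factor out 2: 168 = 2^3·21. Since 341 ≡ 5 (mod 8), (2|341) = -1, and (2|341)^3 = -1. Now have -(21|341).
21 ≡ 1 (mod 4), so quadratic reciprocity gives (21|341) = (341|21). Reduce: 341 ≡ 5 (mod 21). Now have -(5|21).
5 ≡ 1 (mod 4), so quadratic reciprocity gives (5|21) = (21|5). Reduce: 21 ≡ 1 (mod 5). Now have -(1|5).
(1|5) = 1. Collecting the sign factors: -1.
Product: (1)·(-1) = -1.

-1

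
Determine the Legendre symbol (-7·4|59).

By multiplicativity, (-7·4|59) = (-7|59)·(4|59).
First factor (-7|59):
(-7|59)
  = (52|59)    [-7 ≡ 52 mod 59]
  = (13|59)    [59 ≡ 3 mod 8 ⇒ (2|59)^2 = +1]
  = (59|13)    [QR: 13 ≡ 1 mod 4, sign kept]
  = (7|13)    [59 ≡ 7 mod 13]
  = (13|7)    [QR: 13 ≡ 1 mod 4, sign kept]
  = (6|7)    [13 ≡ 6 mod 7]
  = (3|7)    [7 ≡ 7 mod 8 ⇒ (2|7) = +1]
  = -(7|3)    [QR: both ≡ 3 mod 4, sign flips]
  = -(1|3)    [7 ≡ 1 mod 3]
  = -1    [(1|3) = 1]
Second factor (4|59):
(4|59)
  = (1|59)    [59 ≡ 3 mod 8 ⇒ (2|59)^2 = +1]
  = 1    [(1|59) = 1]
Product: (-1)·(1) = -1.

-1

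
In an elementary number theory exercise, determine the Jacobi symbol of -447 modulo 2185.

Pull out -1: (-447 / 2185) = (-1 / 2185)·(447 / 2185). Since 2185 ≡ 1 (mod 4), (-1 / 2185) = +1. Now have (447 / 2185).
2185 ≡ 1 (mod 4), so quadratic reciprocity gives (447 / 2185) = (2185 / 447). Reduce: 2185 ≡ 397 (mod 447). Now have (397 / 447).
397 ≡ 1 (mod 4), so quadratic reciprocity gives (397 / 447) = (447 / 397). Reduce: 447 ≡ 50 (mod 397). Now have (50 / 397).
Factor out 2: 50 = 2·25. Since 397 ≡ 5 (mod 8), (2 / 397) = -1. Now have -(25 / 397).
25 ≡ 1 (mod 4), so quadratic reciprocity gives (25 / 397) = (397 / 25). Reduce: 397 ≡ 22 (mod 25). Now have -(22 / 25).
Factor out 2: 22 = 2·11. Since 25 ≡ 1 (mod 8), (2 / 25) = +1. Now have -(11 / 25).
25 ≡ 1 (mod 4), so quadratic reciprocity gives (11 / 25) = (25 / 11). Reduce: 25 ≡ 3 (mod 11). Now have -(3 / 11).
Both 3 ≡ 3 and 11 ≡ 3 (mod 4), so reciprocity gives (3 / 11) = -(11 / 3). Reduce: 11 ≡ 2 (mod 3). Now have (2 / 3).
Factor out 2: 2 = 2. Since 3 ≡ 3 (mod 8), (2 / 3) = -1. Now have -(1 / 3).
(1 / 3) = 1. Collecting the sign factors: -1.

-1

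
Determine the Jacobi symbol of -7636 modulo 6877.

0

(-7636|6877)
  = (7636|6877)    [6877 ≡ 1 mod 4 ⇒ (-1|6877) = +1]
  = (759|6877)    [7636 ≡ 759 mod 6877]
  = (6877|759)    [QR: 6877 ≡ 1 mod 4, sign kept]
  = (46|759)    [6877 ≡ 46 mod 759]
  = (23|759)    [759 ≡ 7 mod 8 ⇒ (2|759) = +1]
  = -(759|23)    [QR: both ≡ 3 mod 4, sign flips]
  = -(0|23)    [759 ≡ 0 mod 23]
  = 0    [numerator 0, gcd > 1]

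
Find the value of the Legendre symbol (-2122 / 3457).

Pull out -1: (-2122 / 3457) = (-1 / 3457)·(2122 / 3457). Since 3457 ≡ 1 (mod 4), (-1 / 3457) = +1. Now have (2122 / 3457).
Factor out 2: 2122 = 2·1061. Since 3457 ≡ 1 (mod 8), (2 / 3457) = +1. Now have (1061 / 3457).
1061 ≡ 1 (mod 4), so quadratic reciprocity gives (1061 / 3457) = (3457 / 1061). Reduce: 3457 ≡ 274 (mod 1061). Now have (274 / 1061).
Factor out 2: 274 = 2·137. Since 1061 ≡ 5 (mod 8), (2 / 1061) = -1. Now have -(137 / 1061).
137 ≡ 1 (mod 4), so quadratic reciprocity gives (137 / 1061) = (1061 / 137). Reduce: 1061 ≡ 102 (mod 137). Now have -(102 / 137).
Factor out 2: 102 = 2·51. Since 137 ≡ 1 (mod 8), (2 / 137) = +1. Now have -(51 / 137).
137 ≡ 1 (mod 4), so quadratic reciprocity gives (51 / 137) = (137 / 51). Reduce: 137 ≡ 35 (mod 51). Now have -(35 / 51).
Both 35 ≡ 3 and 51 ≡ 3 (mod 4), so reciprocity gives (35 / 51) = -(51 / 35). Reduce: 51 ≡ 16 (mod 35). Now have (16 / 35).
Factor out 2: 16 = 2^4. Since 35 ≡ 3 (mod 8), (2 / 35) = -1, and (2 / 35)^4 = +1. Now have (1 / 35).
(1 / 35) = 1. Collecting the sign factors: 1.

1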